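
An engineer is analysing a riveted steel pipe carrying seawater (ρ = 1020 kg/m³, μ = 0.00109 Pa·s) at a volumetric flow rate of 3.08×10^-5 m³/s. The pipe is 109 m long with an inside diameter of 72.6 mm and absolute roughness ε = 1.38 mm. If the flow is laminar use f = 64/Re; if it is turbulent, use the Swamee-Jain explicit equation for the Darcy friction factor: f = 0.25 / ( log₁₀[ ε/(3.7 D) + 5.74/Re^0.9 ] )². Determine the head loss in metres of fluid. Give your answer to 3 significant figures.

Cross-sectional area A = πD²/4 = π(0.0726)²/4 = 0.00414 m²; mean velocity V = Q/A = 3.08e-05/0.00414 = 0.00744 m/s.
Reynolds number Re = ρVD/μ = 1020 · 0.00744 · 0.0726 / 0.00109 = 505.5.
Re < 2300 → laminar flow, so f = 64/Re = 64/505.5 = 0.1266 (the turbulent correlation is not needed).
Darcy-Weisbach: ΔP = f(L/D)(ρV²/2) = 0.1266·(109/0.0726)·(1020·0.00744²/2) = 0.1266·1501·0.02823 = 5.367 Pa.
Head loss h_f = ΔP/(ρg) = 5.367/(1020·9.81) = 5.36×10^-4 m.

h_f ≈ 5.36×10^-4 m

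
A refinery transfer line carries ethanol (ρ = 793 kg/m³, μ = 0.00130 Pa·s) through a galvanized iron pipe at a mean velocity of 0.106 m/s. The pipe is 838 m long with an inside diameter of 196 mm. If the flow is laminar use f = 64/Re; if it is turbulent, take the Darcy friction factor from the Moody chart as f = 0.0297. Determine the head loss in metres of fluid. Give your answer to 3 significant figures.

Reynolds number Re = ρVD/μ = 793 · 0.106 · 0.196 / 0.0013 = 1.267e+04.
Re > 4000 → turbulent; use the Moody-chart value f = 0.0297.
Darcy-Weisbach: ΔP = f(L/D)(ρV²/2) = 0.0297·(838/0.196)·(793·0.106²/2) = 0.0297·4276·4.455 = 565.7 Pa.
Head loss h_f = ΔP/(ρg) = 565.7/(793·9.81) = 0.0727 m.

h_f ≈ 0.0727 m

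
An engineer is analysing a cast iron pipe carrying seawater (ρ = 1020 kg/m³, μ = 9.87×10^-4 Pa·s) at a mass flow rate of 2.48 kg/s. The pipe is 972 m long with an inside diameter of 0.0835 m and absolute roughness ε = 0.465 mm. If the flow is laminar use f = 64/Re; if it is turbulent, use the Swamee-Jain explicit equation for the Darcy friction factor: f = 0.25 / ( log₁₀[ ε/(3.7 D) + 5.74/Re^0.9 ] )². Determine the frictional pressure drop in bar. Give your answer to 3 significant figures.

ΔP ≈ 0.397 bar

A = πD²/4 = π(0.0835)²/4 = 0.005476 m²; mean velocity V = ṁ/(ρA) = 2.48/(1020 · 0.005476) = 0.444 m/s.
Reynolds number Re = ρVD/μ = 1020 · 0.444 · 0.0835 / 0.000987 = 3.831e+04.
Re > 4000 → turbulent. Relative roughness ε/D = 0.000465/0.0835 = 0.00557. Swamee-Jain: f = 0.25/(log₁₀[0.00557/3.7 + 5.74/3.831e+04^0.9])² = 0.25/(log₁₀[0.00151 + 0.00043])² = 0.25/(-2.713)² = 0.03396.
Darcy-Weisbach: ΔP = f(L/D)(ρV²/2) = 0.03396·(972/0.0835)·(1020·0.444²/2) = 0.03396·1.164e+04·100.5 = 3.975e+04 Pa.
ΔP = 3.975e+04 Pa = 0.397 bar.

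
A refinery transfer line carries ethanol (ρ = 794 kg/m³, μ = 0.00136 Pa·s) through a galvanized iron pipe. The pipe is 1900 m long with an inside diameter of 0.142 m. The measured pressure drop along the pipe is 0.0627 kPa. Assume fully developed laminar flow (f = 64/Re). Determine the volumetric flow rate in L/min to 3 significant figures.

For laminar flow, f = 64/Re with Re = ρVD/μ, so Darcy-Weisbach reduces to ΔP = 32μLV/D². Solving for V: V = ΔP·D²/(32μL) = 62.7·(0.142)²/(32·0.00136·1900) = 0.01529 m/s.
Check: Re = ρVD/μ = 794·0.01529·0.142/0.00136 = 1268 < 2300, so the laminar assumption holds.
Q = V·A = 0.01529·(π/4·0.142²) = 0.0002421 m³/s = 14.5 L/min.

Q ≈ 14.5 L/min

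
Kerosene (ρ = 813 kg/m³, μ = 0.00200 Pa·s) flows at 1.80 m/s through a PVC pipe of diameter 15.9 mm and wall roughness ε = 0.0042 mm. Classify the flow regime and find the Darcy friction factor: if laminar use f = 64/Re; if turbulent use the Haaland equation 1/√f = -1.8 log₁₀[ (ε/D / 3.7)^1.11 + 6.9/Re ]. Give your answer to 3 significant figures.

f ≈ 0.0300

Re = ρVD/μ = 813·1.8·0.0159/0.002 = 1.163e+04.
Re > 4000 → turbulent. ε/D = 4.2e-06/0.0159 = 0.000264; Haaland: 1/√f = -1.8 log₁₀[2.5e-05 + 0.000593] = 5.776, so f = 0.02997.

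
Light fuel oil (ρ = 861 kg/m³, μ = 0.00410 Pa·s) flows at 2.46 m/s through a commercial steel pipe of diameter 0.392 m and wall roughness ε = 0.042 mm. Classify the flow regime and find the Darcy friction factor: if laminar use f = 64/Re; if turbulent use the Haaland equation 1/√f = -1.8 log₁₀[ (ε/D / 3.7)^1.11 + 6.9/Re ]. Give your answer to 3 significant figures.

f ≈ 0.0162

Re = ρVD/μ = 861·2.46·0.392/0.0041 = 2.025e+05.
Re > 4000 → turbulent. ε/D = 4.2e-05/0.392 = 0.000107; Haaland: 1/√f = -1.8 log₁₀[9.17e-06 + 3.41e-05] = 7.855, so f = 0.01621.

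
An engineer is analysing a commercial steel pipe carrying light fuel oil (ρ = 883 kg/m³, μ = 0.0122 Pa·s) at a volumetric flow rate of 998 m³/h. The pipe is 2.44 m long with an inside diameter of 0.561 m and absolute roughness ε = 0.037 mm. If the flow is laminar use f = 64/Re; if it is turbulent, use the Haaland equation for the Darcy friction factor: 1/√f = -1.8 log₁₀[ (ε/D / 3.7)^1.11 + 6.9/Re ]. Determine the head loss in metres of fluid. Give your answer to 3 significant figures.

Q = 998 m³/h = 998/3600 = 0.2772 m³/s.
Cross-sectional area A = πD²/4 = π(0.561)²/4 = 0.2472 m²; mean velocity V = Q/A = 0.2772/0.2472 = 1.122 m/s.
Reynolds number Re = ρVD/μ = 883 · 1.122 · 0.561 / 0.0122 = 4.554e+04.
Re > 4000 → turbulent. Relative roughness ε/D = 3.7e-05/0.561 = 6.6e-05. Haaland: 1/√f = -1.8 log₁₀[(6.6e-05/3.7)^1.11 + 6.9/4.554e+04] = -1.8 log₁₀[5.35e-06 + 0.000152] = 6.848, so f = 0.02132.
Darcy-Weisbach: ΔP = f(L/D)(ρV²/2) = 0.02132·(2.44/0.561)·(883·1.122²/2) = 0.02132·4.349·555.3 = 51.51 Pa.
Head loss h_f = ΔP/(ρg) = 51.51/(883·9.81) = 0.00595 m.

h_f ≈ 0.00595 m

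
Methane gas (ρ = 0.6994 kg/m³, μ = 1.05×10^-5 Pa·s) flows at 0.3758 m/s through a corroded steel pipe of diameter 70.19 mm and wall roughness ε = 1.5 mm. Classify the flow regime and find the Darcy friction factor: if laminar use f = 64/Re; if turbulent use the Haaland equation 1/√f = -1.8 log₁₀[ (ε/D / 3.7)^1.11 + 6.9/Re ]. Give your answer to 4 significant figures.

f ≈ 0.03643

Re = ρVD/μ = 0.6994·0.3758·0.07019/1.05e-05 = 1757.
Re < 2300 → laminar, so f = 64/Re = 0.03643 (roughness is irrelevant in laminar flow).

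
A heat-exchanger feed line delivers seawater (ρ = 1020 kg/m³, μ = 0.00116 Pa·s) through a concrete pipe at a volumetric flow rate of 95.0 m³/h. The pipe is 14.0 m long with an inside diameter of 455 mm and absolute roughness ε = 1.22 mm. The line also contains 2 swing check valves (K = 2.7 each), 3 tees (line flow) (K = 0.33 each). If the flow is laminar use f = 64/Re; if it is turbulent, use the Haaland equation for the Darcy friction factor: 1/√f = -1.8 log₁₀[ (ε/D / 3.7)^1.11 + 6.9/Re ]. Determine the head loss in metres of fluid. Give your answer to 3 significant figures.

Q = 95.0 m³/h = 95.0/3600 = 0.02639 m³/s.
Cross-sectional area A = πD²/4 = π(0.455)²/4 = 0.1626 m²; mean velocity V = Q/A = 0.02639/0.1626 = 0.1623 m/s.
Reynolds number Re = ρVD/μ = 1020 · 0.1623 · 0.455 / 0.00116 = 6.493e+04.
Re > 4000 → turbulent. Relative roughness ε/D = 0.00122/0.455 = 0.00268. Haaland: 1/√f = -1.8 log₁₀[(0.00268/3.7)^1.11 + 6.9/6.493e+04] = -1.8 log₁₀[0.000327 + 0.000106] = 6.054, so f = 0.02729.
Total minor-loss coefficient ΣK = 2·2.7 + 3·0.33 = 6.39.
ΔP = [f·L/D + ΣK]·(ρV²/2) = [0.02729·14/0.455 + 6.39]·(1020·0.1623²/2) = [0.8396 + 6.39]·13.43 = 97.12 Pa.
Head loss h_f = ΔP/(ρg) = 97.12/(1020·9.81) = 0.00971 m.

h_f ≈ 0.00971 m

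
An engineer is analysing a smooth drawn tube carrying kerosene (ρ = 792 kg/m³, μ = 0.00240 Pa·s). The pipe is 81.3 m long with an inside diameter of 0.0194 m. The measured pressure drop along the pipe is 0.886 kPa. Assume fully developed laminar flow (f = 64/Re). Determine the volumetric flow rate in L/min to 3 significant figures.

For laminar flow, f = 64/Re with Re = ρVD/μ, so Darcy-Weisbach reduces to ΔP = 32μLV/D². Solving for V: V = ΔP·D²/(32μL) = 886·(0.0194)²/(32·0.0024·81.3) = 0.05341 m/s.
Check: Re = ρVD/μ = 792·0.05341·0.0194/0.0024 = 341.9 < 2300, so the laminar assumption holds.
Q = V·A = 0.05341·(π/4·0.0194²) = 1.579e-05 m³/s = 0.947 L/min.

Q ≈ 0.947 L/min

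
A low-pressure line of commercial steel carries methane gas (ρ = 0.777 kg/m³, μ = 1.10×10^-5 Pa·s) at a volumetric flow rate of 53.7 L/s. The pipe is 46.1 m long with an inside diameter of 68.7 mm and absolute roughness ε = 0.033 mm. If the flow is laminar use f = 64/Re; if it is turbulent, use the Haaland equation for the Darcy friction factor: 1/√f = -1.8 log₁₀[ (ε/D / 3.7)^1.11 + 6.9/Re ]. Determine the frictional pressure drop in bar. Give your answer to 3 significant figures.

Q = 53.7 L/s = 53.7/1000 = 0.0537 m³/s.
Cross-sectional area A = πD²/4 = π(0.0687)²/4 = 0.003707 m²; mean velocity V = Q/A = 0.0537/0.003707 = 14.49 m/s.
Reynolds number Re = ρVD/μ = 0.777 · 14.49 · 0.0687 / 1.1e-05 = 7.03e+04.
Re > 4000 → turbulent. Relative roughness ε/D = 3.3e-05/0.0687 = 0.00048. Haaland: 1/√f = -1.8 log₁₀[(0.00048/3.7)^1.11 + 6.9/7.03e+04] = -1.8 log₁₀[4.85e-05 + 9.82e-05] = 6.901, so f = 0.021.
Darcy-Weisbach: ΔP = f(L/D)(ρV²/2) = 0.021·(46.1/0.0687)·(0.777·14.49²/2) = 0.021·671·81.53 = 1149 Pa.
ΔP = 1149 Pa = 0.0115 bar.

ΔP ≈ 0.0115 bar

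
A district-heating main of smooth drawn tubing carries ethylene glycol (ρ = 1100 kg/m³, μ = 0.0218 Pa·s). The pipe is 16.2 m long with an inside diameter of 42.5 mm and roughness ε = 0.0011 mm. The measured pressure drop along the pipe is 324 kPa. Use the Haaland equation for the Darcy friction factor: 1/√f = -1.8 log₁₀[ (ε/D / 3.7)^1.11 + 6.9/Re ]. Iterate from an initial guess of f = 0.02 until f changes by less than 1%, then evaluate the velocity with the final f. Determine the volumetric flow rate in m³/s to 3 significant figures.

Rearranging Darcy-Weisbach: V = √(2·ΔP·D/(f·L·ρ)). With ε/D = 1.1e-06/0.0425 = 2.59e-05, iterate starting from f = 0.02:
  f = 0.02 → V = √(2·3.24e+05·0.0425/(0.02·16.2·1100)) = 8.79 m/s; Re = ρVD/μ = 1.885e+04; f → 0.02617
  f = 0.02617 → V = 7.685 m/s; Re = 1.648e+04; f → 0.02708
  f = 0.02708 → V = 7.555 m/s; Re = 1.62e+04; f → 0.0272
Converged (Δf/f < 1%). With the final f = 0.0272: V = √(2·3.24e+05·0.0425/(0.0272·16.2·1100)) = 7.538 m/s.
Q = V·A = 7.538·(π/4·0.0425²) = 0.01069 m³/s = 0.0107 m³/s.

Q ≈ 0.0107 m³/s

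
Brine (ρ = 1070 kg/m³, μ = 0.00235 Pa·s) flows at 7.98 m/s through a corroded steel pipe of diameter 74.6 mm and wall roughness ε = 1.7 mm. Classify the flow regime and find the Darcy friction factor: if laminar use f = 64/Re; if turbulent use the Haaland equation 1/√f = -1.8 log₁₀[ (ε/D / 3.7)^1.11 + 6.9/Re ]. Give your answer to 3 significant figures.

f ≈ 0.0514

Re = ρVD/μ = 1070·7.98·0.0746/0.00235 = 2.711e+05.
Re > 4000 → turbulent. ε/D = 0.0017/0.0746 = 0.0228; Haaland: 1/√f = -1.8 log₁₀[0.00352 + 2.55e-05] = 4.411, so f = 0.0514.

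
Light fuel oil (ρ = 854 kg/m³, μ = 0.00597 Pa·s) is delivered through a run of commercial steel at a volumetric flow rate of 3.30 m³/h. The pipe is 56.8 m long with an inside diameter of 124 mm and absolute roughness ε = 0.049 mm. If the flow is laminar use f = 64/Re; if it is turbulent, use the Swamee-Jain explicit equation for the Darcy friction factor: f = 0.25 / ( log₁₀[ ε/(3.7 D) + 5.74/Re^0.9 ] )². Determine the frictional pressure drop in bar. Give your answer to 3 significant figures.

Q = 3.30 m³/h = 3.30/3600 = 0.0009167 m³/s.
Cross-sectional area A = πD²/4 = π(0.124)²/4 = 0.01208 m²; mean velocity V = Q/A = 0.0009167/0.01208 = 0.07591 m/s.
Reynolds number Re = ρVD/μ = 854 · 0.07591 · 0.124 / 0.00597 = 1346.
Re < 2300 → laminar flow, so f = 64/Re = 64/1346 = 0.04753 (the turbulent correlation is not needed).
Darcy-Weisbach: ΔP = f(L/D)(ρV²/2) = 0.04753·(56.8/0.124)·(854·0.07591²/2) = 0.04753·458.1·2.46 = 53.57 Pa.
ΔP = 53.57 Pa = 5.36×10^-4 bar.

ΔP ≈ 5.36×10^-4 bar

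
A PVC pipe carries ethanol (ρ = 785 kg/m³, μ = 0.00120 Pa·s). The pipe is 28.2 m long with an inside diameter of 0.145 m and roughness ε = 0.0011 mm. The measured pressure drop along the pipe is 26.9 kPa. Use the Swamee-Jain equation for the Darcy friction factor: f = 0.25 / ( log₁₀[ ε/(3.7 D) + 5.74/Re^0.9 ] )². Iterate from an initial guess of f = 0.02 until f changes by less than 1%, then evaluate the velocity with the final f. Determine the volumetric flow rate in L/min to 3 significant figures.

Rearranging Darcy-Weisbach: V = √(2·ΔP·D/(f·L·ρ)). With ε/D = 1.1e-06/0.145 = 7.59e-06, iterate starting from f = 0.02:
  f = 0.02 → V = √(2·2.69e+04·0.145/(0.02·28.2·785)) = 4.198 m/s; Re = ρVD/μ = 3.982e+05; f → 0.01375
  f = 0.01375 → V = 5.063 m/s; Re = 4.802e+05; f → 0.01331
  f = 0.01331 → V = 5.146 m/s; Re = 4.882e+05; f → 0.01327
Converged (Δf/f < 1%). With the final f = 0.01327: V = √(2·2.69e+04·0.145/(0.01327·28.2·785)) = 5.154 m/s.
Q = V·A = 5.154·(π/4·0.145²) = 0.0851 m³/s = 5110 L/min.

Q ≈ 5110 L/min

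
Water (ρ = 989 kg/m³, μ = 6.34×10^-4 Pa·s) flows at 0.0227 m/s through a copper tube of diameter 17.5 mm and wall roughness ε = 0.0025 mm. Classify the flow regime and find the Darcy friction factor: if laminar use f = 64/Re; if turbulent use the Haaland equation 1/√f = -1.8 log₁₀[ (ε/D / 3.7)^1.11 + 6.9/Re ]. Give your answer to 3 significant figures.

f ≈ 0.103

Re = ρVD/μ = 989·0.0227·0.0175/0.000634 = 619.7.
Re < 2300 → laminar, so f = 64/Re = 0.1033 (roughness is irrelevant in laminar flow).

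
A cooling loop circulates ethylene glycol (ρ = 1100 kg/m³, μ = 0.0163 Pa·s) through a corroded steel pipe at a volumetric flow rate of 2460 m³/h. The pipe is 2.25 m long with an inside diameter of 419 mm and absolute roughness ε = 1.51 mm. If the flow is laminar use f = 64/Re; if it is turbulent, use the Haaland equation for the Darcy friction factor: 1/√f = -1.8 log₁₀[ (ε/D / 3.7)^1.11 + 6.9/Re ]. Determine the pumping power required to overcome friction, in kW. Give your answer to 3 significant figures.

Q = 2460 m³/h = 2460/3600 = 0.6833 m³/s.
Cross-sectional area A = πD²/4 = π(0.419)²/4 = 0.1379 m²; mean velocity V = Q/A = 0.6833/0.1379 = 4.956 m/s.
Reynolds number Re = ρVD/μ = 1100 · 4.956 · 0.419 / 0.0163 = 1.401e+05.
Re > 4000 → turbulent. Relative roughness ε/D = 0.00151/0.419 = 0.0036. Haaland: 1/√f = -1.8 log₁₀[(0.0036/3.7)^1.11 + 6.9/1.401e+05] = -1.8 log₁₀[0.000454 + 4.92e-05] = 5.936, so f = 0.02838.
Darcy-Weisbach: ΔP = f(L/D)(ρV²/2) = 0.02838·(2.25/0.419)·(1100·4.956²/2) = 0.02838·5.37·1.351e+04 = 2058 Pa.
Pumping power P = QΔP = 0.6833·2058 = 1407 W = 1.41 kW.

P ≈ 1.41 kW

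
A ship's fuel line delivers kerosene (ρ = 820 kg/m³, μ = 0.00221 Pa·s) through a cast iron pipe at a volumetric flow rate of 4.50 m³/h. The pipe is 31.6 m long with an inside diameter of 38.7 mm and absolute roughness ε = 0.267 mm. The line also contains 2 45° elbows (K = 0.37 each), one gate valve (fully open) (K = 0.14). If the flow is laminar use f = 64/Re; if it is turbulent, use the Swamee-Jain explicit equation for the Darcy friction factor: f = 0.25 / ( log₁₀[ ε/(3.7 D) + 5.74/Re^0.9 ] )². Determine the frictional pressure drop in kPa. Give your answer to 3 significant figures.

ΔP ≈ 15.0 kPa

Q = 4.50 m³/h = 4.50/3600 = 0.00125 m³/s.
Cross-sectional area A = πD²/4 = π(0.0387)²/4 = 0.001176 m²; mean velocity V = Q/A = 0.00125/0.001176 = 1.063 m/s.
Reynolds number Re = ρVD/μ = 820 · 1.063 · 0.0387 / 0.00221 = 1.526e+04.
Re > 4000 → turbulent. Relative roughness ε/D = 0.000267/0.0387 = 0.0069. Swamee-Jain: f = 0.25/(log₁₀[0.0069/3.7 + 5.74/1.526e+04^0.9])² = 0.25/(log₁₀[0.00186 + 0.000986])² = 0.25/(-2.545)² = 0.03859.
Total minor-loss coefficient ΣK = 2·0.37 + 1·0.14 = 0.88.
ΔP = [f·L/D + ΣK]·(ρV²/2) = [0.03859·31.6/0.0387 + 0.88]·(820·1.063²/2) = [31.51 + 0.88]·463 = 1.5e+04 Pa.
ΔP = 1.5e+04 Pa = 15.0 kPa.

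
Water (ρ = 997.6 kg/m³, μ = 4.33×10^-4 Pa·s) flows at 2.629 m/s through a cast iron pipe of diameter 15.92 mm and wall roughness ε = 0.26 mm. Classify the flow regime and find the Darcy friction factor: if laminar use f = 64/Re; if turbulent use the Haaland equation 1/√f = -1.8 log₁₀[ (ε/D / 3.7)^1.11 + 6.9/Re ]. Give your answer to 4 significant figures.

f ≈ 0.04560

Re = ρVD/μ = 997.6·2.629·0.01592/0.000433 = 9.643e+04.
Re > 4000 → turbulent. ε/D = 0.00026/0.01592 = 0.0163; Haaland: 1/√f = -1.8 log₁₀[0.00243 + 7.16e-05] = 4.683, so f = 0.0456.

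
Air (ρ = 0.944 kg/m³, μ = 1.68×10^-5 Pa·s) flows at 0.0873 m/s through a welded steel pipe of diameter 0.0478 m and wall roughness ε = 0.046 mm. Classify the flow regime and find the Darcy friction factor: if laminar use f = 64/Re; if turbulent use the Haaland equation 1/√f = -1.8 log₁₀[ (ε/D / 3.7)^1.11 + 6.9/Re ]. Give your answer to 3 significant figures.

f ≈ 0.273

Re = ρVD/μ = 0.944·0.0873·0.0478/1.68e-05 = 234.5.
Re < 2300 → laminar, so f = 64/Re = 0.2729 (roughness is irrelevant in laminar flow).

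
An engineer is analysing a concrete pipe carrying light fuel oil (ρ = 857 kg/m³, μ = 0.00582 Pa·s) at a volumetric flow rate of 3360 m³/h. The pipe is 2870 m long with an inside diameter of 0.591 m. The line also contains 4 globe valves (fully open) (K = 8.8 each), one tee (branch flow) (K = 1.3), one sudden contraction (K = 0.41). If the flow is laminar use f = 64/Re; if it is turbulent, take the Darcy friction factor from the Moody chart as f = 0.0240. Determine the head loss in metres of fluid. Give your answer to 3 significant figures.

h_f ≈ 90.5 m

Q = 3360 m³/h = 3360/3600 = 0.9333 m³/s.
Cross-sectional area A = πD²/4 = π(0.591)²/4 = 0.2743 m²; mean velocity V = Q/A = 0.9333/0.2743 = 3.402 m/s.
Reynolds number Re = ρVD/μ = 857 · 3.402 · 0.591 / 0.00582 = 2.961e+05.
Re > 4000 → turbulent; use the Moody-chart value f = 0.0240.
Total minor-loss coefficient ΣK = 4·8.8 + 1·1.3 + 1·0.41 = 36.9.
ΔP = [f·L/D + ΣK]·(ρV²/2) = [0.024·2870/0.591 + 36.9]·(857·3.402²/2) = [116.5 + 36.9]·4960 = 7.612e+05 Pa.
Head loss h_f = ΔP/(ρg) = 7.612e+05/(857·9.81) = 90.5 m.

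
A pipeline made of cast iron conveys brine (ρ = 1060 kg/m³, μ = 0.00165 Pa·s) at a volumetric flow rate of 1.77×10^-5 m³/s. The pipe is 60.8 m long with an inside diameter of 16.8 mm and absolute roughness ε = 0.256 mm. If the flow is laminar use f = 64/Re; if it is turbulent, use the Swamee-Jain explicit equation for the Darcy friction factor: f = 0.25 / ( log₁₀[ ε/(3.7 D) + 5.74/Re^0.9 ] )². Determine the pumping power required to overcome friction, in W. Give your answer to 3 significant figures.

Cross-sectional area A = πD²/4 = π(0.0168)²/4 = 0.0002217 m²; mean velocity V = Q/A = 1.77e-05/0.0002217 = 0.07985 m/s.
Reynolds number Re = ρVD/μ = 1060 · 0.07985 · 0.0168 / 0.00165 = 861.8.
Re < 2300 → laminar flow, so f = 64/Re = 64/861.8 = 0.07426 (the turbulent correlation is not needed).
Darcy-Weisbach: ΔP = f(L/D)(ρV²/2) = 0.07426·(60.8/0.0168)·(1060·0.07985²/2) = 0.07426·3619·3.379 = 908.2 Pa.
Pumping power P = QΔP = 1.77e-05·908.2 = 0.01608 W = 0.0161 W.

P ≈ 0.0161 W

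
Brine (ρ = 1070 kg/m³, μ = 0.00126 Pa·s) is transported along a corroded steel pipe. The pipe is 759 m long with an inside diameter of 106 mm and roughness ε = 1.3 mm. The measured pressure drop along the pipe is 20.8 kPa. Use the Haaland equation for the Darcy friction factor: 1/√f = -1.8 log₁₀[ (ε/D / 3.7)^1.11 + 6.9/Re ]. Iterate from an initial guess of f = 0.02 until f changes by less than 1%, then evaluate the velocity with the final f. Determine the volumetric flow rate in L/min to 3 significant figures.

Q ≈ 190 L/min

Rearranging Darcy-Weisbach: V = √(2·ΔP·D/(f·L·ρ)). With ε/D = 0.0013/0.106 = 0.0123, iterate starting from f = 0.02:
  f = 0.02 → V = √(2·2.08e+04·0.106/(0.02·759·1070)) = 0.521 m/s; Re = ρVD/μ = 4.69e+04; f → 0.04179
  f = 0.04179 → V = 0.3605 m/s; Re = 3.245e+04; f → 0.04224
  f = 0.04224 → V = 0.3585 m/s; Re = 3.227e+04; f → 0.04225
Converged (Δf/f < 1%). With the final f = 0.04225: V = √(2·2.08e+04·0.106/(0.04225·759·1070)) = 0.3585 m/s.
Q = V·A = 0.3585·(π/4·0.106²) = 0.003164 m³/s = 190 L/min.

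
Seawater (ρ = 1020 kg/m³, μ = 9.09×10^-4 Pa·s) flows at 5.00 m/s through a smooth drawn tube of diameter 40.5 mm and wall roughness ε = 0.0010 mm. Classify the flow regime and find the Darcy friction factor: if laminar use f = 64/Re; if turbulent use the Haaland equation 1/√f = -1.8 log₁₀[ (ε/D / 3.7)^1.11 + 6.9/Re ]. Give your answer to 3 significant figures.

f ≈ 0.0153

Re = ρVD/μ = 1020·5·0.0405/0.000909 = 2.272e+05.
Re > 4000 → turbulent. ε/D = 1e-06/0.0405 = 2.47e-05; Haaland: 1/√f = -1.8 log₁₀[1.8e-06 + 3.04e-05] = 8.087, so f = 0.01529.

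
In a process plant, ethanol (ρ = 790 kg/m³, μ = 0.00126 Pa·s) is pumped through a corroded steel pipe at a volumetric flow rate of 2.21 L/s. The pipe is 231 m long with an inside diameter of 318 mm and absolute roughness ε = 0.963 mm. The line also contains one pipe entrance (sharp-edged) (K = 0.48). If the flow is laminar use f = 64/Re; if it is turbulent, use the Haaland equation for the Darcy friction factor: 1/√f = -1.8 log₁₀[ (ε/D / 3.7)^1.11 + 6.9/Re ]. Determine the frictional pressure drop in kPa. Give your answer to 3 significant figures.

Q = 2.21 L/s = 2.21/1000 = 0.00221 m³/s.
Cross-sectional area A = πD²/4 = π(0.318)²/4 = 0.07942 m²; mean velocity V = Q/A = 0.00221/0.07942 = 0.02783 m/s.
Reynolds number Re = ρVD/μ = 790 · 0.02783 · 0.318 / 0.00126 = 5548.
Re > 4000 → turbulent. Relative roughness ε/D = 0.000963/0.318 = 0.00303. Haaland: 1/√f = -1.8 log₁₀[(0.00303/3.7)^1.11 + 6.9/5548] = -1.8 log₁₀[0.000374 + 0.00124] = 5.024, so f = 0.03962.
Total minor-loss coefficient ΣK = 1·0.48 = 0.48.
ΔP = [f·L/D + ΣK]·(ρV²/2) = [0.03962·231/0.318 + 0.48]·(790·0.02783²/2) = [28.78 + 0.48]·0.3058 = 8.95 Pa.
ΔP = 8.95 Pa = 0.00895 kPa.

ΔP ≈ 0.00895 kPa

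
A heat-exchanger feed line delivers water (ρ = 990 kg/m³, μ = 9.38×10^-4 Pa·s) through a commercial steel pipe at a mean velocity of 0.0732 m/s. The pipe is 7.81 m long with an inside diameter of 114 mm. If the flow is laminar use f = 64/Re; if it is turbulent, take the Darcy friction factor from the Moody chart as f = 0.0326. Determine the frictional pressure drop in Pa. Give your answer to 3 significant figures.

ΔP ≈ 5.92 Pa

Reynolds number Re = ρVD/μ = 990 · 0.0732 · 0.114 / 0.000938 = 8807.
Re > 4000 → turbulent; use the Moody-chart value f = 0.0326.
Darcy-Weisbach: ΔP = f(L/D)(ρV²/2) = 0.0326·(7.81/0.114)·(990·0.0732²/2) = 0.0326·68.51·2.652 = 5.924 Pa.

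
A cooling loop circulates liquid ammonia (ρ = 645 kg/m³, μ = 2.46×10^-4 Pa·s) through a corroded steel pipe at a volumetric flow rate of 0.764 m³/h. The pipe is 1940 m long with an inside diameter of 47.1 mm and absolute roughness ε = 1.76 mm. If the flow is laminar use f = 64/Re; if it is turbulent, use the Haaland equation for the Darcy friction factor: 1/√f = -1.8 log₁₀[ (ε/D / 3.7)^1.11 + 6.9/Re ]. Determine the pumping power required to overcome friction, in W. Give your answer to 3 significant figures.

P ≈ 2.71 W

Q = 0.764 m³/h = 0.764/3600 = 0.0002122 m³/s.
Cross-sectional area A = πD²/4 = π(0.0471)²/4 = 0.001742 m²; mean velocity V = Q/A = 0.0002122/0.001742 = 0.1218 m/s.
Reynolds number Re = ρVD/μ = 645 · 0.1218 · 0.0471 / 0.000246 = 1.504e+04.
Re > 4000 → turbulent. Relative roughness ε/D = 0.00176/0.0471 = 0.0374. Haaland: 1/√f = -1.8 log₁₀[(0.0374/3.7)^1.11 + 6.9/1.504e+04] = -1.8 log₁₀[0.00609 + 0.000459] = 3.931, so f = 0.06472.
Darcy-Weisbach: ΔP = f(L/D)(ρV²/2) = 0.06472·(1940/0.0471)·(645·0.1218²/2) = 0.06472·4.119e+04·4.785 = 1.276e+04 Pa.
Pumping power P = QΔP = 0.0002122·1.276e+04 = 2.707 W = 2.71 W.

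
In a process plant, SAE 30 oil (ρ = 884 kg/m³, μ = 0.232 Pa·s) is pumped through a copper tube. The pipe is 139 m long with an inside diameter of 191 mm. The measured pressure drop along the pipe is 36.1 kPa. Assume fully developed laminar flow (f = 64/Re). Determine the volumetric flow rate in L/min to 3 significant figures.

For laminar flow, f = 64/Re with Re = ρVD/μ, so Darcy-Weisbach reduces to ΔP = 32μLV/D². Solving for V: V = ΔP·D²/(32μL) = 3.61e+04·(0.191)²/(32·0.232·139) = 1.276 m/s.
Check: Re = ρVD/μ = 884·1.276·0.191/0.232 = 928.8 < 2300, so the laminar assumption holds.
Q = V·A = 1.276·(π/4·0.191²) = 0.03657 m³/s = 2190 L/min.

Q ≈ 2190 L/min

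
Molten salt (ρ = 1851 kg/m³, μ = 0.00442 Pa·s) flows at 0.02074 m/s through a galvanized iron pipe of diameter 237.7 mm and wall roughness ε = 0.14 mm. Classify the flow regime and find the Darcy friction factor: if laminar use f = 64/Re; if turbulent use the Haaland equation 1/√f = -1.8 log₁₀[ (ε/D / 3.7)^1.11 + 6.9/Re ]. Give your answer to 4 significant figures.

f ≈ 0.03100

Re = ρVD/μ = 1851·0.02074·0.2377/0.00442 = 2065.
Re < 2300 → laminar, so f = 64/Re = 0.031 (roughness is irrelevant in laminar flow).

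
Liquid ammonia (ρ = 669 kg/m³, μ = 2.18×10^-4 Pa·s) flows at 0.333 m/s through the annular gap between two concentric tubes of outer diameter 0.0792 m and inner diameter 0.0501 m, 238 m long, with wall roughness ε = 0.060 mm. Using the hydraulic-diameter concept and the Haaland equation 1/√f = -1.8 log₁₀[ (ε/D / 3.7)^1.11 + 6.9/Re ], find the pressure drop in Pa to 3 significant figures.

ΔP ≈ 8480 Pa

Hydraulic diameter D_h = 4A/P = D_o - D_i = 0.0792 - 0.0501 = 0.0291 m.
Re = ρVD_h/μ = 669·0.333·0.0291/0.000218 = 2.974e+04.
ε/D_h = 6e-05/0.0291 = 0.00206; Haaland gives 1/√f = -1.8 log₁₀[0.000244+0.000232] = 5.98, so f = 0.02797.
ΔP = f(L/D_h)(ρV²/2) = 0.02797·238/0.0291·37.09 = 8485 Pa.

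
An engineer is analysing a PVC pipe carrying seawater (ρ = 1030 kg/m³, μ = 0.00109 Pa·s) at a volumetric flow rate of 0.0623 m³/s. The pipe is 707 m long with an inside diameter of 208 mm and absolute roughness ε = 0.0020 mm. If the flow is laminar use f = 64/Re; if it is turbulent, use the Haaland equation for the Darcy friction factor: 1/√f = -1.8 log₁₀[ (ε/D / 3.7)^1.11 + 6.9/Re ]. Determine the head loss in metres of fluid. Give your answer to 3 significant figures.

h_f ≈ 8.12 m

Cross-sectional area A = πD²/4 = π(0.208)²/4 = 0.03398 m²; mean velocity V = Q/A = 0.0623/0.03398 = 1.833 m/s.
Reynolds number Re = ρVD/μ = 1030 · 1.833 · 0.208 / 0.00109 = 3.604e+05.
Re > 4000 → turbulent. Relative roughness ε/D = 2e-06/0.208 = 9.62e-06. Haaland: 1/√f = -1.8 log₁₀[(9.62e-06/3.7)^1.11 + 6.9/3.604e+05] = -1.8 log₁₀[6.32e-07 + 1.91e-05] = 8.467, so f = 0.01395.
Darcy-Weisbach: ΔP = f(L/D)(ρV²/2) = 0.01395·(707/0.208)·(1030·1.833²/2) = 0.01395·3399·1731 = 8.208e+04 Pa.
Head loss h_f = ΔP/(ρg) = 8.208e+04/(1030·9.81) = 8.12 m.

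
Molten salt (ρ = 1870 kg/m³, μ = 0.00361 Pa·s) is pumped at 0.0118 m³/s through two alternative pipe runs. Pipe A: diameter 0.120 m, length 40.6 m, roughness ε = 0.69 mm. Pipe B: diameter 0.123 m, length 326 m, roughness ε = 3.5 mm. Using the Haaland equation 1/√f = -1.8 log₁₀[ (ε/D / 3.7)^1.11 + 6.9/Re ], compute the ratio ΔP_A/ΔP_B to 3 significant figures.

ΔP_A/ΔP_B ≈ 0.0821

Pipe A: V = Q/A = 0.0118/0.01131 = 1.043 m/s; Re = 6.486e+04; ε/D = 0.00575; Haaland → f = 0.03295; ΔP_A = f(L/D)(ρV²/2) = 1.135e+04 Pa.
Pipe B: V = Q/A = 0.0118/0.01188 = 0.9931 m/s; Re = 6.327e+04; ε/D = 0.0285; Haaland → f = 0.05655; ΔP_B = f(L/D)(ρV²/2) = 1.382e+05 Pa.
ΔP_A/ΔP_B = 1.135e+04/1.382e+05 = 0.0821.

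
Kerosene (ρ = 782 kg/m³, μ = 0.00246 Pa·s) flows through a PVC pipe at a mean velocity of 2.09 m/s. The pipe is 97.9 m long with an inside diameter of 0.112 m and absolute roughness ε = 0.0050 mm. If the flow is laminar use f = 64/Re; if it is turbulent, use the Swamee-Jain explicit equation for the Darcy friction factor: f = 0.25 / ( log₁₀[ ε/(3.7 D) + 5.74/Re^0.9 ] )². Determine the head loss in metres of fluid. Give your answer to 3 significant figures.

Reynolds number Re = ρVD/μ = 782 · 2.09 · 0.112 / 0.00246 = 7.441e+04.
Re > 4000 → turbulent. Relative roughness ε/D = 5e-06/0.112 = 4.46e-05. Swamee-Jain: f = 0.25/(log₁₀[4.46e-05/3.7 + 5.74/7.441e+04^0.9])² = 0.25/(log₁₀[1.21e-05 + 0.000237])² = 0.25/(-3.604)² = 0.01925.
Darcy-Weisbach: ΔP = f(L/D)(ρV²/2) = 0.01925·(97.9/0.112)·(782·2.09²/2) = 0.01925·874.1·1708 = 2.873e+04 Pa.
Head loss h_f = ΔP/(ρg) = 2.873e+04/(782·9.81) = 3.75 m.

h_f ≈ 3.75 m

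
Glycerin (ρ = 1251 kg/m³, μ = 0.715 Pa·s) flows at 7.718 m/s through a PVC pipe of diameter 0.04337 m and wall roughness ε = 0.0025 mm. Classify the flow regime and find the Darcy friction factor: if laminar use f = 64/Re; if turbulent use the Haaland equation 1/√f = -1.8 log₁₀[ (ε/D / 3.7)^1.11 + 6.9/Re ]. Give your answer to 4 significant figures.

Re = ρVD/μ = 1251·7.718·0.04337/0.715 = 585.7.
Re < 2300 → laminar, so f = 64/Re = 0.1093 (roughness is irrelevant in laminar flow).

f ≈ 0.1093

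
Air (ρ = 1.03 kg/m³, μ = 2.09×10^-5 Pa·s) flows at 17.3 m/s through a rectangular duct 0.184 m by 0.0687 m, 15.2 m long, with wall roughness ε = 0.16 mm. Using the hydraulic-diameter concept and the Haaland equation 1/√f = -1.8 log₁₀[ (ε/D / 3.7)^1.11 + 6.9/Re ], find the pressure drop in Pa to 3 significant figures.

ΔP ≈ 565 Pa

Hydraulic diameter D_h = 4A/P = 4·(0.184·0.0687)/(2·(0.184+0.0687)) = 0.05056/0.5054 = 0.1 m.
Re = ρVD_h/μ = 1.03·17.3·0.1/2.09e-05 = 8.53e+04.
ε/D_h = 0.00016/0.1 = 0.0016; Haaland gives 1/√f = -1.8 log₁₀[0.000184+8.09e-05] = 6.437, so f = 0.02413.
ΔP = f(L/D_h)(ρV²/2) = 0.02413·15.2/0.1·154.1 = 565.1 Pa.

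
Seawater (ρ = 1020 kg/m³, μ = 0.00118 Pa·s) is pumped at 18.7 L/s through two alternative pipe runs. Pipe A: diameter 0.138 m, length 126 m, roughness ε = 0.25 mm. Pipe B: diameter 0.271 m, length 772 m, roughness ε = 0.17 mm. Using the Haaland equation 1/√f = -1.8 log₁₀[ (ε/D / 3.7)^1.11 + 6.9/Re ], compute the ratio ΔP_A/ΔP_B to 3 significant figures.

Pipe A: V = Q/A = 0.0187/0.01496 = 1.25 m/s; Re = 1.491e+05; ε/D = 0.00181; Haaland → f = 0.02397; ΔP_A = f(L/D)(ρV²/2) = 1.745e+04 Pa.
Pipe B: V = Q/A = 0.0187/0.05768 = 0.3242 m/s; Re = 7.595e+04; ε/D = 0.000627; Haaland → f = 0.0213; ΔP_B = f(L/D)(ρV²/2) = 3253 Pa.
ΔP_A/ΔP_B = 1.745e+04/3253 = 5.36.

ΔP_A/ΔP_B ≈ 5.36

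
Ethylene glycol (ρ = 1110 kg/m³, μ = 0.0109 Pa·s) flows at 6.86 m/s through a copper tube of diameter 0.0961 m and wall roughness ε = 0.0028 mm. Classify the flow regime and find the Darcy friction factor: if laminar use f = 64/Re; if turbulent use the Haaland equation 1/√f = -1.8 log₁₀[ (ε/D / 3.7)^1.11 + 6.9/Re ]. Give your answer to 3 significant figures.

f ≈ 0.0195

Re = ρVD/μ = 1110·6.86·0.0961/0.0109 = 6.713e+04.
Re > 4000 → turbulent. ε/D = 2.8e-06/0.0961 = 2.91e-05; Haaland: 1/√f = -1.8 log₁₀[2.16e-06 + 0.000103] = 7.162, so f = 0.01949.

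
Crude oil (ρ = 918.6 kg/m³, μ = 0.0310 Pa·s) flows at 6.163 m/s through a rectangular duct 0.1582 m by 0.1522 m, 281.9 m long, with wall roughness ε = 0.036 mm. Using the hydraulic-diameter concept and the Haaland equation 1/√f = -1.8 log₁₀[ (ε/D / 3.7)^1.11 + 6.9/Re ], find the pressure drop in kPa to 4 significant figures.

Hydraulic diameter D_h = 4A/P = 4·(0.1582·0.1522)/(2·(0.1582+0.1522)) = 0.09631/0.6208 = 0.1551 m.
Re = ρVD_h/μ = 918.6·6.163·0.1551/0.031 = 2.833e+04.
ε/D_h = 3.6e-05/0.1551 = 0.000232; Haaland gives 1/√f = -1.8 log₁₀[2.16e-05+0.000244] = 6.438, so f = 0.02413.
ΔP = f(L/D_h)(ρV²/2) = 0.02413·281.9/0.1551·1.745e+04 = 7.649e+05 Pa.
ΔP = 764.9 kPa.

ΔP ≈ 764.9 kPa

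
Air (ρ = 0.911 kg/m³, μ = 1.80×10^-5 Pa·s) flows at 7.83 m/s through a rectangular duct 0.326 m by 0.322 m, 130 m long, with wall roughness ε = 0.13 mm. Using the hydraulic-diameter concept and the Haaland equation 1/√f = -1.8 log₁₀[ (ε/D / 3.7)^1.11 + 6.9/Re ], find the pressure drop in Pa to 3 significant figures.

ΔP ≈ 213 Pa

Hydraulic diameter D_h = 4A/P = 4·(0.326·0.322)/(2·(0.326+0.322)) = 0.4199/1.296 = 0.324 m.
Re = ρVD_h/μ = 0.911·7.83·0.324/1.8e-05 = 1.284e+05.
ε/D_h = 0.00013/0.324 = 0.000401; Haaland gives 1/√f = -1.8 log₁₀[3.97e-05+5.37e-05] = 7.253, so f = 0.01901.
ΔP = f(L/D_h)(ρV²/2) = 0.01901·130/0.324·27.93 = 213 Pa.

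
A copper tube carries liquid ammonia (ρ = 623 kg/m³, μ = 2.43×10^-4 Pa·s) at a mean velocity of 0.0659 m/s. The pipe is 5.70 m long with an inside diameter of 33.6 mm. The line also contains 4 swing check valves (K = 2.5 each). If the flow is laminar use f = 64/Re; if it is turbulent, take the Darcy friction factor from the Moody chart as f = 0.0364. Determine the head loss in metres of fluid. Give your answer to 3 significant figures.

h_f ≈ 0.00358 m

Reynolds number Re = ρVD/μ = 623 · 0.0659 · 0.0336 / 0.000243 = 5677.
Re > 4000 → turbulent; use the Moody-chart value f = 0.0364.
Total minor-loss coefficient ΣK = 4·2.5 = 10.
ΔP = [f·L/D + ΣK]·(ρV²/2) = [0.0364·5.7/0.0336 + 10]·(623·0.0659²/2) = [6.175 + 10]·1.353 = 21.88 Pa.
Head loss h_f = ΔP/(ρg) = 21.88/(623·9.81) = 0.00358 m.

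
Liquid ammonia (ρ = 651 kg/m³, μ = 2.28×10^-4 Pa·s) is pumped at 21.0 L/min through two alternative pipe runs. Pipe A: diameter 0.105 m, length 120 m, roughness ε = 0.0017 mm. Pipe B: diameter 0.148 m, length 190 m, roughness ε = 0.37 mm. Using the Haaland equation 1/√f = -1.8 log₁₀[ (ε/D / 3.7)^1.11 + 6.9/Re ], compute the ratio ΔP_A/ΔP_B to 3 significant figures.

Pipe A: V = Q/A = 0.00035/0.008659 = 0.04042 m/s; Re = 1.212e+04; ε/D = 1.62e-05; Haaland → f = 0.02933; ΔP_A = f(L/D)(ρV²/2) = 17.83 Pa.
Pipe B: V = Q/A = 0.00035/0.0172 = 0.02034 m/s; Re = 8597; ε/D = 0.0025; Haaland → f = 0.03531; ΔP_B = f(L/D)(ρV²/2) = 6.107 Pa.
ΔP_A/ΔP_B = 17.83/6.107 = 2.92.

ΔP_A/ΔP_B ≈ 2.92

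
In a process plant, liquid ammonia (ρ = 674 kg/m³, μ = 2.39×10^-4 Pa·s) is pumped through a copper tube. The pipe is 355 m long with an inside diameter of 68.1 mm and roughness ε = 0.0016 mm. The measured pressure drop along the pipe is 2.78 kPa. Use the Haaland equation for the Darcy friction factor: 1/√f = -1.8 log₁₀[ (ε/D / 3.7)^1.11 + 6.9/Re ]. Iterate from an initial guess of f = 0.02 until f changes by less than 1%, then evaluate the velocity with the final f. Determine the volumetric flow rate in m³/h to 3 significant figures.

Q ≈ 3.65 m³/h

Rearranging Darcy-Weisbach: V = √(2·ΔP·D/(f·L·ρ)). With ε/D = 1.6e-06/0.0681 = 2.35e-05, iterate starting from f = 0.02:
  f = 0.02 → V = √(2·2780·0.0681/(0.02·355·674)) = 0.2813 m/s; Re = ρVD/μ = 5.402e+04; f → 0.02042
  f = 0.02042 → V = 0.2784 m/s; Re = 5.347e+04; f → 0.02046
Converged (Δf/f < 1%). With the final f = 0.02046: V = √(2·2780·0.0681/(0.02046·355·674)) = 0.2781 m/s.
Q = V·A = 0.2781·(π/4·0.0681²) = 0.001013 m³/s = 3.65 m³/h.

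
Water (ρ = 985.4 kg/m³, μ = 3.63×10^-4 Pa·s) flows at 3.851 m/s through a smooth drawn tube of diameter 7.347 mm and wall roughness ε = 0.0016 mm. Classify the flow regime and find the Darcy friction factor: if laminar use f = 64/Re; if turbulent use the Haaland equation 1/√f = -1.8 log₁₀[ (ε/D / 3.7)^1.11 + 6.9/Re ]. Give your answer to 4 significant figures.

Re = ρVD/μ = 985.4·3.851·0.007347/0.000363 = 7.68e+04.
Re > 4000 → turbulent. ε/D = 1.6e-06/0.007347 = 0.000218; Haaland: 1/√f = -1.8 log₁₀[2.02e-05 + 8.98e-05] = 7.126, so f = 0.0197.

f ≈ 0.01970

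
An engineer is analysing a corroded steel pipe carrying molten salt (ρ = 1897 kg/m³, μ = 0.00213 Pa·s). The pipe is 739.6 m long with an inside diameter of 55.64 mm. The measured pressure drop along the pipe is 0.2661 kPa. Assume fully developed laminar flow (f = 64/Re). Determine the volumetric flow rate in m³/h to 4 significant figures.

For laminar flow, f = 64/Re with Re = ρVD/μ, so Darcy-Weisbach reduces to ΔP = 32μLV/D². Solving for V: V = ΔP·D²/(32μL) = 266.1·(0.05564)²/(32·0.00213·739.6) = 0.01634 m/s.
Check: Re = ρVD/μ = 1897·0.01634·0.05564/0.00213 = 809.8 < 2300, so the laminar assumption holds.
Q = V·A = 0.01634·(π/4·0.05564²) = 3.973e-05 m³/s = 0.1430 m³/h.

Q ≈ 0.1430 m³/h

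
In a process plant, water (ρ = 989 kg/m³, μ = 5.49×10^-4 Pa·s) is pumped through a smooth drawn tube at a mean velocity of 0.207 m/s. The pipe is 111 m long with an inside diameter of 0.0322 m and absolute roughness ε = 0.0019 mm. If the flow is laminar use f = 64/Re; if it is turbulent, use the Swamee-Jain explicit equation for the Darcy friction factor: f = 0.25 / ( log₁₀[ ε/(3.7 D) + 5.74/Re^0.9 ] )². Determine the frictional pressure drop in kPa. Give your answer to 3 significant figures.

Reynolds number Re = ρVD/μ = 989 · 0.207 · 0.0322 / 0.000549 = 1.201e+04.
Re > 4000 → turbulent. Relative roughness ε/D = 1.9e-06/0.0322 = 5.9e-05. Swamee-Jain: f = 0.25/(log₁₀[5.9e-05/3.7 + 5.74/1.201e+04^0.9])² = 0.25/(log₁₀[1.59e-05 + 0.00122])² = 0.25/(-2.907)² = 0.02958.
Darcy-Weisbach: ΔP = f(L/D)(ρV²/2) = 0.02958·(111/0.0322)·(989·0.207²/2) = 0.02958·3447·21.19 = 2161 Pa.
ΔP = 2161 Pa = 2.16 kPa.

ΔP ≈ 2.16 kPa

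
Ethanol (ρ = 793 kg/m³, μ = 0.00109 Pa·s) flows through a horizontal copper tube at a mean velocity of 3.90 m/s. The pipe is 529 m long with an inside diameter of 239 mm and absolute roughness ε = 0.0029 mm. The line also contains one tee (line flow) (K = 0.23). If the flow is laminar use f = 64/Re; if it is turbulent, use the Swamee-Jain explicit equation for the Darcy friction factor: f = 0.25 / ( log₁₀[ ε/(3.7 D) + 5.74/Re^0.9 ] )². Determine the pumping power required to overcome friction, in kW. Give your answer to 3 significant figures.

P ≈ 29.8 kW

Reynolds number Re = ρVD/μ = 793 · 3.9 · 0.239 / 0.00109 = 6.781e+05.
Re > 4000 → turbulent. Relative roughness ε/D = 2.9e-06/0.239 = 1.21e-05. Swamee-Jain: f = 0.25/(log₁₀[1.21e-05/3.7 + 5.74/6.781e+05^0.9])² = 0.25/(log₁₀[3.28e-06 + 3.24e-05])² = 0.25/(-4.447)² = 0.01264.
Total minor-loss coefficient ΣK = 1·0.23 = 0.23.
ΔP = [f·L/D + ΣK]·(ρV²/2) = [0.01264·529/0.239 + 0.23]·(793·3.9²/2) = [27.98 + 0.23]·6031 = 1.701e+05 Pa.
Q = V·A = 3.9·0.04486 = 0.175 m³/s.
Pumping power P = QΔP = 0.175·1.701e+05 = 29760 W = 29.8 kW.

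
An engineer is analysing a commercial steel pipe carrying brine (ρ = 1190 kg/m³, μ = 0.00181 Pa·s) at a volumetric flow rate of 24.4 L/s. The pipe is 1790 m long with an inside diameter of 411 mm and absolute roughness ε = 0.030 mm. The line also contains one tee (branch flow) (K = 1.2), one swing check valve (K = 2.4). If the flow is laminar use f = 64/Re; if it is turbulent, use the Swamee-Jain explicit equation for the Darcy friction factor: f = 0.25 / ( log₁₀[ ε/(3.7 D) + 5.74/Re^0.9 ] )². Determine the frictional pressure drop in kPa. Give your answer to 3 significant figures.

ΔP ≈ 1.92 kPa

Q = 24.4 L/s = 24.4/1000 = 0.0244 m³/s.
Cross-sectional area A = πD²/4 = π(0.411)²/4 = 0.1327 m²; mean velocity V = Q/A = 0.0244/0.1327 = 0.1839 m/s.
Reynolds number Re = ρVD/μ = 1190 · 0.1839 · 0.411 / 0.00181 = 4.97e+04.
Re > 4000 → turbulent. Relative roughness ε/D = 3e-05/0.411 = 7.3e-05. Swamee-Jain: f = 0.25/(log₁₀[7.3e-05/3.7 + 5.74/4.97e+04^0.9])² = 0.25/(log₁₀[1.97e-05 + 0.000341])² = 0.25/(-3.443)² = 0.02109.
Total minor-loss coefficient ΣK = 1·1.2 + 1·2.4 = 3.6.
ΔP = [f·L/D + ΣK]·(ρV²/2) = [0.02109·1790/0.411 + 3.6]·(1190·0.1839²/2) = [91.83 + 3.6]·20.13 = 1921 Pa.
ΔP = 1921 Pa = 1.92 kPa.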